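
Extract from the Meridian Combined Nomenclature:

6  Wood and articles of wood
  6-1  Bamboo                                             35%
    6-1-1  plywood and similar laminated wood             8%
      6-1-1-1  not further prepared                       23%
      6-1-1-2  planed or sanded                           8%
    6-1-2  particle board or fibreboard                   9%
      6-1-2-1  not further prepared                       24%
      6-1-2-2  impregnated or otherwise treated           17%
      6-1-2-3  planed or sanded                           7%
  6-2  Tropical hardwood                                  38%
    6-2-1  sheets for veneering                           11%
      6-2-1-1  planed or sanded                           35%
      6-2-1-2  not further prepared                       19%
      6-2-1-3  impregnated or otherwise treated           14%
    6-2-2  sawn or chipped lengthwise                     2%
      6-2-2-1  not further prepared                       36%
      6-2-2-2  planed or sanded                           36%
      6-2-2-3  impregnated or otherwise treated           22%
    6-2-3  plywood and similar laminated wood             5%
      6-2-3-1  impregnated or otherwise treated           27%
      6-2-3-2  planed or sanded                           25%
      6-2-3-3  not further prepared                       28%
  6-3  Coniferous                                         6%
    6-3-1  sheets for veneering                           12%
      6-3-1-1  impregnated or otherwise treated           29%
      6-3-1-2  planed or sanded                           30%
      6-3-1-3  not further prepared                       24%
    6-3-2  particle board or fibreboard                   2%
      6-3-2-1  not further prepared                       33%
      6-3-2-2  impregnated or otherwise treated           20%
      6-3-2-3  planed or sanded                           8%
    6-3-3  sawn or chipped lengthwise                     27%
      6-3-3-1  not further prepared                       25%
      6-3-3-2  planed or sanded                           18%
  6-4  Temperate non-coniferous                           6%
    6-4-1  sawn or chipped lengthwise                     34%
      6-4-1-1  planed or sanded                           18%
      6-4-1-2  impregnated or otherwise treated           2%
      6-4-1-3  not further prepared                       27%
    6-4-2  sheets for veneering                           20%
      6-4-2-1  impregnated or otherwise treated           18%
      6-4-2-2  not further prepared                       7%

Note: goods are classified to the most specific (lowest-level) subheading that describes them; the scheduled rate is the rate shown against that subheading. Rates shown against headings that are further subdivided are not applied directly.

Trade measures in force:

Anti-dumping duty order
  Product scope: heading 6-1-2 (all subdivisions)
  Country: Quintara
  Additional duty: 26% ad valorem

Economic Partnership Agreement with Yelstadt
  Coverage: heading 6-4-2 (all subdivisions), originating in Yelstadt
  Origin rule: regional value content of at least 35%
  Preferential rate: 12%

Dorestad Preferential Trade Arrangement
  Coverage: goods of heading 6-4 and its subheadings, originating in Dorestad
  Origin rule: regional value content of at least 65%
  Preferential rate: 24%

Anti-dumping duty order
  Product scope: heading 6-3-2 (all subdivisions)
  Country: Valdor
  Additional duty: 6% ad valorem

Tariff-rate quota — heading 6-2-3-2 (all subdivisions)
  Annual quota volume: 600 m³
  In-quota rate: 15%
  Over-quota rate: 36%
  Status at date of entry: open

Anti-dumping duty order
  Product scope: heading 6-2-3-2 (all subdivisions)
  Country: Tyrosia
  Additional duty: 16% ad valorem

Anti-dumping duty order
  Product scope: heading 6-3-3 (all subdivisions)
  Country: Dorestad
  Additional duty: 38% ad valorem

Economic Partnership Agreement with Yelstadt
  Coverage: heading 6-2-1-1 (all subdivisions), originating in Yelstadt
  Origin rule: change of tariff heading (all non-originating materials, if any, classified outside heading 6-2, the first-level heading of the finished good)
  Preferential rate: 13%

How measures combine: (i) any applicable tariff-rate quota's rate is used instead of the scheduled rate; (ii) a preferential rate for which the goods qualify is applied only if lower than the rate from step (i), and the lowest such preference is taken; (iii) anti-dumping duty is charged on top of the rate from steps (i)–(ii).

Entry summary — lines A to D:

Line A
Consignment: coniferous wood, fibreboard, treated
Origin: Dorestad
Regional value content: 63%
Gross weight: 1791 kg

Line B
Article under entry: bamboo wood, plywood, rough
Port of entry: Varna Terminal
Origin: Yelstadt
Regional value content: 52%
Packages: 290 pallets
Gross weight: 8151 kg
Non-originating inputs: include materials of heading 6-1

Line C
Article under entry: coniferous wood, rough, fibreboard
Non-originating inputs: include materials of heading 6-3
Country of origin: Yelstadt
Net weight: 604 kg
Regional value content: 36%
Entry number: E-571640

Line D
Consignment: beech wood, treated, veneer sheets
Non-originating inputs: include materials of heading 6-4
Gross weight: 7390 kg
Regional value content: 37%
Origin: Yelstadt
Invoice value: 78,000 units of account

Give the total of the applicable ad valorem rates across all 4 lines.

88%

Line A: coniferous → 6-3; fibreboard → 6-3-2; treated → 6-3-2-2. Scheduled 20%. Dorestad agreement on 6-4: 6-3-2-2 not covered. → 20%.
Line B: bamboo → 6-1; plywood → 6-1-1; rough → 6-1-1-1. Scheduled 23%. Yelstadt agreement on 6-4-2: 6-1-1-1 not covered; Yelstadt agreement on 6-2-1-1: 6-1-1-1 not covered. → 23%.
Line C: coniferous → 6-3; fibreboard → 6-3-2; rough → 6-3-2-1. Scheduled 33%. Yelstadt agreement on 6-4-2: 6-3-2-1 not covered; Yelstadt agreement on 6-2-1-1: 6-3-2-1 not covered. → 33%.
Line D: beech → 6-4; veneer sheets → 6-4-2; treated → 6-4-2-1. Scheduled 18%. Yelstadt agreement on 6-4-2: RVC ≥ 35% → 12% available; Yelstadt agreement on 6-2-1-1: 6-4-2-1 not covered; preferential 12%. → 12%.
Sum: 20% + 23% + 33% + 12% = 88%.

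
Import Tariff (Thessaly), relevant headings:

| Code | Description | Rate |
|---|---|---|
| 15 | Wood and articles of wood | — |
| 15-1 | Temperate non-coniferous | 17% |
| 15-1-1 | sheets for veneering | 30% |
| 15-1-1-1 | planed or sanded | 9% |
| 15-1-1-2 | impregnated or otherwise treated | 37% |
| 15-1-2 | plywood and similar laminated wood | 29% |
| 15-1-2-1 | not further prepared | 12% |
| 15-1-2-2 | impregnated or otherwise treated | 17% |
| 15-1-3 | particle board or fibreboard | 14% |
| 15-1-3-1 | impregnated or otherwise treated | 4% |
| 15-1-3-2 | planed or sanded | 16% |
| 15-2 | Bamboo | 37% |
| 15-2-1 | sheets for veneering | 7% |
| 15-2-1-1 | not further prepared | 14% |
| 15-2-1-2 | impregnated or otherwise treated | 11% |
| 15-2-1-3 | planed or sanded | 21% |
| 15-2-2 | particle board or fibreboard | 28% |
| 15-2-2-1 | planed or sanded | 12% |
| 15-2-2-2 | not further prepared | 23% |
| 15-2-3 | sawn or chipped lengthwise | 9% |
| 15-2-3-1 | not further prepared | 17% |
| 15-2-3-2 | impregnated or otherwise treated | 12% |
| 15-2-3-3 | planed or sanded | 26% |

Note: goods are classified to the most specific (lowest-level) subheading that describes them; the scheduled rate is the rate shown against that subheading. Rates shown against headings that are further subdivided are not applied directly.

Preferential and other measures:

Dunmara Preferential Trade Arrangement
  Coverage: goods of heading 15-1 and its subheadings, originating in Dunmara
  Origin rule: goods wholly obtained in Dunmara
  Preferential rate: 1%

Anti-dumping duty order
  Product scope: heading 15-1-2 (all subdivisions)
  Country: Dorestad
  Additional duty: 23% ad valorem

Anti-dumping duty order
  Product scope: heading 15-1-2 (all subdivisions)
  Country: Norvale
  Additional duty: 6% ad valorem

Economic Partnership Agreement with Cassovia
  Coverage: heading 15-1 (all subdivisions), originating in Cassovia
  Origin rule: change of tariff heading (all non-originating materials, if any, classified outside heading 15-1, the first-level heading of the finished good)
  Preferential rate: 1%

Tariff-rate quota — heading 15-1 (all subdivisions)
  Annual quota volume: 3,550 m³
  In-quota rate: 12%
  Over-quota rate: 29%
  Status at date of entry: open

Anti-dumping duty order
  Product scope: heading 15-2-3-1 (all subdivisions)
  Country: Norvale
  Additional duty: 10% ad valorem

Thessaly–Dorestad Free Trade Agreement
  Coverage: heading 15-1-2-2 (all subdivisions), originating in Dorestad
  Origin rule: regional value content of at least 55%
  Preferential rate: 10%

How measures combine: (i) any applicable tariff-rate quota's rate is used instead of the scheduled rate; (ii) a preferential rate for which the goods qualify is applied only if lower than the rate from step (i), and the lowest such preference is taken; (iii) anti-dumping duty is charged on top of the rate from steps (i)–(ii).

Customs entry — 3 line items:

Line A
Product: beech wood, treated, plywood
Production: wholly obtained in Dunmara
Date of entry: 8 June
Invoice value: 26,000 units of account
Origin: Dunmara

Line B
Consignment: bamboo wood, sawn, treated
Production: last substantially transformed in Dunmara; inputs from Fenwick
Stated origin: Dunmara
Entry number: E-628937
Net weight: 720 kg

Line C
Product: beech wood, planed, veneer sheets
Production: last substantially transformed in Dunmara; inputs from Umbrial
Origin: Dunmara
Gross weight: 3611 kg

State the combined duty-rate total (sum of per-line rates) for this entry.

25%

Line A: beech → 15-1; plywood → 15-1-2; treated → 15-1-2-2. Scheduled 17%. quota on 15-1 open → in-quota 12%; Dunmara agreement on 15-1: wholly obtained → 1% available; preferential 1%. → 1%.
Line B: bamboo → 15-2; sawn → 15-2-3; treated → 15-2-3-2. Scheduled 12%. Dunmara agreement on 15-1: 15-2-3-2 not covered. → 12%.
Line C: beech → 15-1; veneer sheets → 15-1-1; planed → 15-1-1-1. Scheduled 9%. quota on 15-1 open → in-quota 12%; Dunmara agreement on 15-1: not wholly obtained. → 12%.
Sum: 1% + 12% + 12% = 25%.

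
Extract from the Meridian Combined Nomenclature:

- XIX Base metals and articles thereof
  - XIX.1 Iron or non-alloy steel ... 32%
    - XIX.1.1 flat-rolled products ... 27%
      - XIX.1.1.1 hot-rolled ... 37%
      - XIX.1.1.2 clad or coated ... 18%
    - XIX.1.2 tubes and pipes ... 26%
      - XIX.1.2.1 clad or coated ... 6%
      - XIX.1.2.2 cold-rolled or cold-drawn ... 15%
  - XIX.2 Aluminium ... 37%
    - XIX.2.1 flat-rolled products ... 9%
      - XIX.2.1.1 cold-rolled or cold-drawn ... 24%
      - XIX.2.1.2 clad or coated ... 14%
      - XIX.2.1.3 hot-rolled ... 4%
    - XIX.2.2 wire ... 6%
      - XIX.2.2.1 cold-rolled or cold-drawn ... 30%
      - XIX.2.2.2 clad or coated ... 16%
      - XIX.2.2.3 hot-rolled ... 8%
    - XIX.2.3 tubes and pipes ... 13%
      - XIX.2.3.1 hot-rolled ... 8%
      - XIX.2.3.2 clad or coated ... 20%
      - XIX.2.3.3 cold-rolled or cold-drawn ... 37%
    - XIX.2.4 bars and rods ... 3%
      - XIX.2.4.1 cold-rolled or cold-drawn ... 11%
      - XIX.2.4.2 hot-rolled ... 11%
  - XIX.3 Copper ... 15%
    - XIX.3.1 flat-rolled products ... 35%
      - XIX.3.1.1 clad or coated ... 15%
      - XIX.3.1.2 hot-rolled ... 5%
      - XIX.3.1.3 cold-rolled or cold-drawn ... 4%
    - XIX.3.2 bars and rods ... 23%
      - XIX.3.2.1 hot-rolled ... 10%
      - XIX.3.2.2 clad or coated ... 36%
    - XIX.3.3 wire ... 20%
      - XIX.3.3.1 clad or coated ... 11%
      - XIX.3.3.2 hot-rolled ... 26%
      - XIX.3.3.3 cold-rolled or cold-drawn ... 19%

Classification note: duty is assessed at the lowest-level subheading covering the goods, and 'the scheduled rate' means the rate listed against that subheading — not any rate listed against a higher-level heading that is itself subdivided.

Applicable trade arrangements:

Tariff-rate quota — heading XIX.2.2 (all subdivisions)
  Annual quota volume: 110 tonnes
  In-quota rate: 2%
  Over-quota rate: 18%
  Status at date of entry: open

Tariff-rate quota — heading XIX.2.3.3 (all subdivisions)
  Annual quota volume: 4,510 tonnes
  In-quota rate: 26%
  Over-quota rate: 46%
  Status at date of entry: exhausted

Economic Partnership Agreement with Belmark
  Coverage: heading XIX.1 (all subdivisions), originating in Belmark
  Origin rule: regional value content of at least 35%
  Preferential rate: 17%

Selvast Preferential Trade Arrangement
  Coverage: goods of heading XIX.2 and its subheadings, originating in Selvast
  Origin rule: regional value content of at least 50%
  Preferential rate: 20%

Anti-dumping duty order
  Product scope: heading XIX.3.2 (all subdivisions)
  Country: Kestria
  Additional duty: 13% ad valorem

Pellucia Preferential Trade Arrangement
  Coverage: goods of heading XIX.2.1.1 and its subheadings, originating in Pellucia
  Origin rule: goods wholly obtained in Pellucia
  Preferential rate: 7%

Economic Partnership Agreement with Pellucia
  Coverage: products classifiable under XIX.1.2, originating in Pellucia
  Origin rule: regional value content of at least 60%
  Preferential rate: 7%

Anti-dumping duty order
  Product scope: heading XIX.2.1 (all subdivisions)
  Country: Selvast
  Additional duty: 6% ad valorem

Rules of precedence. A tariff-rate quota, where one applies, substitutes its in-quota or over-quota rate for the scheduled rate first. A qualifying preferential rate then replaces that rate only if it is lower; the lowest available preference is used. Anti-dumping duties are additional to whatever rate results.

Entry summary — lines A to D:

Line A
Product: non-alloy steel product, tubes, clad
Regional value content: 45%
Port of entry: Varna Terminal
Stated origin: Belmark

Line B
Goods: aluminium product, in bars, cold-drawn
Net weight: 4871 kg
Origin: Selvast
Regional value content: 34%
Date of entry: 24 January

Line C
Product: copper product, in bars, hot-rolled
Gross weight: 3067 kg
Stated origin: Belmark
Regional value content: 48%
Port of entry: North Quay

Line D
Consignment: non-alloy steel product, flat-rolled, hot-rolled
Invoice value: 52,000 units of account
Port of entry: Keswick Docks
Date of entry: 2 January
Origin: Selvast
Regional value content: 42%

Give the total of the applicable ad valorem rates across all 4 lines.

64%

Line A: non-alloy steel → XIX.1; tubes → XIX.1.2; clad → XIX.1.2.1. Scheduled 6%. Belmark agreement on XIX.1: RVC ≥ 35% → 17% available; preference 17% not lower than 6% → no reduction. → 6%.
Line B: aluminium → XIX.2; in bars → XIX.2.4; cold-drawn → XIX.2.4.1. Scheduled 11%. Selvast agreement on XIX.2: RVC < 50%. → 11%.
Line C: copper → XIX.3; in bars → XIX.3.2; hot-rolled → XIX.3.2.1. Scheduled 10%. Belmark agreement on XIX.1: XIX.3.2.1 not covered. → 10%.
Line D: non-alloy steel → XIX.1; flat-rolled → XIX.1.1; hot-rolled → XIX.1.1.1. Scheduled 37%. Selvast agreement on XIX.2: XIX.1.1.1 not covered. → 37%.
Sum: 6% + 11% + 10% + 37% = 64%.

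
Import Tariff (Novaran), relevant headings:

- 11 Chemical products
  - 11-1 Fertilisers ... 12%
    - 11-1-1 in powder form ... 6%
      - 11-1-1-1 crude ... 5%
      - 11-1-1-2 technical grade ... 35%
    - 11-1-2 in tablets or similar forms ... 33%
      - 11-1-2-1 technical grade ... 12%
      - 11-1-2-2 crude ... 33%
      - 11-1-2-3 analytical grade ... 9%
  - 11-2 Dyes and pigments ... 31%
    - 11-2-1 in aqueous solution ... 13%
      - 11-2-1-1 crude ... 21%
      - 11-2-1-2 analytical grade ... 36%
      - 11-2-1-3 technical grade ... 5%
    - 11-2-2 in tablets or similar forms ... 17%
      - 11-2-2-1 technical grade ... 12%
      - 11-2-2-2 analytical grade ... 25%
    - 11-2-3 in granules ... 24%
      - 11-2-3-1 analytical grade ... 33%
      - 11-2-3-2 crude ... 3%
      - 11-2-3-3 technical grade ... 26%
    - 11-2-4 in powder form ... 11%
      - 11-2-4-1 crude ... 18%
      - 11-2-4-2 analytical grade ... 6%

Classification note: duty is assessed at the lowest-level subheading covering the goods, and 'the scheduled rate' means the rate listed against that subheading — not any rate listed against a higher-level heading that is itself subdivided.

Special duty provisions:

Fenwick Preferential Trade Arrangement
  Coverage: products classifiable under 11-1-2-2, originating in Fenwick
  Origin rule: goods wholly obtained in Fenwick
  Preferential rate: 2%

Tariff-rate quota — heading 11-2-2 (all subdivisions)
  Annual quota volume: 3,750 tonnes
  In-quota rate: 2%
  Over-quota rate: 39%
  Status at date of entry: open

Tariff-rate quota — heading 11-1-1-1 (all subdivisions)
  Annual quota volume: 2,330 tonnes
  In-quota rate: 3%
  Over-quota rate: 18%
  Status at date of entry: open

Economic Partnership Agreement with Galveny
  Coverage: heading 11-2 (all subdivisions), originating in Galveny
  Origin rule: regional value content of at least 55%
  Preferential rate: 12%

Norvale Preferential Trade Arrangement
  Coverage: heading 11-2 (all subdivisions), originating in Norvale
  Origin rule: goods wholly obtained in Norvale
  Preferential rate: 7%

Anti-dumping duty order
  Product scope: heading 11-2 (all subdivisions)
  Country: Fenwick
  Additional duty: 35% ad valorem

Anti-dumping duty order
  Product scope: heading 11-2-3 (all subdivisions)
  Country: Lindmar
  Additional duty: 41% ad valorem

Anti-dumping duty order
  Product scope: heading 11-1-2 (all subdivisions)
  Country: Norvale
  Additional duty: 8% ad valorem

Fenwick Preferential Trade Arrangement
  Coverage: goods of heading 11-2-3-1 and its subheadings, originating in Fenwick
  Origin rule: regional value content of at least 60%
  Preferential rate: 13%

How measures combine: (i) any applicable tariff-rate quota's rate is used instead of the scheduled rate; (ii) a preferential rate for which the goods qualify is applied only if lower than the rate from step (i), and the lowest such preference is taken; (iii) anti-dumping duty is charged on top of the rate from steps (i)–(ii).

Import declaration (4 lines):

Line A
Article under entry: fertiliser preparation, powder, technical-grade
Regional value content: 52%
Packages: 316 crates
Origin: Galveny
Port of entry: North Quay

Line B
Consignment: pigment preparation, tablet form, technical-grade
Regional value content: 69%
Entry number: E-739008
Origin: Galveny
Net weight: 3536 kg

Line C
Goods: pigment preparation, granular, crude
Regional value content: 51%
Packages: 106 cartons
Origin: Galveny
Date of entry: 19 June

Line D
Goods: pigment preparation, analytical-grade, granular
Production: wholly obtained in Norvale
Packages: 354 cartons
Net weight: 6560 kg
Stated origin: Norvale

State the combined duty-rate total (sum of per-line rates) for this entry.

Line A: fertiliser → 11-1; powder → 11-1-1; technical-grade → 11-1-1-2. Scheduled 35%. Galveny agreement on 11-2: 11-1-1-2 not covered. → 35%.
Line B: pigment → 11-2; tablet form → 11-2-2; technical-grade → 11-2-2-1. Scheduled 12%. quota on 11-2-2 open → in-quota 2%; Galveny agreement on 11-2: RVC ≥ 55% → 12% available; preference 12% not lower than 2% → no reduction. → 2%.
Line C: pigment → 11-2; granular → 11-2-3; crude → 11-2-3-2. Scheduled 3%. Galveny agreement on 11-2: RVC < 55%. → 3%.
Line D: pigment → 11-2; granular → 11-2-3; analytical-grade → 11-2-3-1. Scheduled 33%. Norvale agreement on 11-2: wholly obtained → 7% available; preferential 7%. → 7%.
Sum: 35% + 2% + 3% + 7% = 47%.

47%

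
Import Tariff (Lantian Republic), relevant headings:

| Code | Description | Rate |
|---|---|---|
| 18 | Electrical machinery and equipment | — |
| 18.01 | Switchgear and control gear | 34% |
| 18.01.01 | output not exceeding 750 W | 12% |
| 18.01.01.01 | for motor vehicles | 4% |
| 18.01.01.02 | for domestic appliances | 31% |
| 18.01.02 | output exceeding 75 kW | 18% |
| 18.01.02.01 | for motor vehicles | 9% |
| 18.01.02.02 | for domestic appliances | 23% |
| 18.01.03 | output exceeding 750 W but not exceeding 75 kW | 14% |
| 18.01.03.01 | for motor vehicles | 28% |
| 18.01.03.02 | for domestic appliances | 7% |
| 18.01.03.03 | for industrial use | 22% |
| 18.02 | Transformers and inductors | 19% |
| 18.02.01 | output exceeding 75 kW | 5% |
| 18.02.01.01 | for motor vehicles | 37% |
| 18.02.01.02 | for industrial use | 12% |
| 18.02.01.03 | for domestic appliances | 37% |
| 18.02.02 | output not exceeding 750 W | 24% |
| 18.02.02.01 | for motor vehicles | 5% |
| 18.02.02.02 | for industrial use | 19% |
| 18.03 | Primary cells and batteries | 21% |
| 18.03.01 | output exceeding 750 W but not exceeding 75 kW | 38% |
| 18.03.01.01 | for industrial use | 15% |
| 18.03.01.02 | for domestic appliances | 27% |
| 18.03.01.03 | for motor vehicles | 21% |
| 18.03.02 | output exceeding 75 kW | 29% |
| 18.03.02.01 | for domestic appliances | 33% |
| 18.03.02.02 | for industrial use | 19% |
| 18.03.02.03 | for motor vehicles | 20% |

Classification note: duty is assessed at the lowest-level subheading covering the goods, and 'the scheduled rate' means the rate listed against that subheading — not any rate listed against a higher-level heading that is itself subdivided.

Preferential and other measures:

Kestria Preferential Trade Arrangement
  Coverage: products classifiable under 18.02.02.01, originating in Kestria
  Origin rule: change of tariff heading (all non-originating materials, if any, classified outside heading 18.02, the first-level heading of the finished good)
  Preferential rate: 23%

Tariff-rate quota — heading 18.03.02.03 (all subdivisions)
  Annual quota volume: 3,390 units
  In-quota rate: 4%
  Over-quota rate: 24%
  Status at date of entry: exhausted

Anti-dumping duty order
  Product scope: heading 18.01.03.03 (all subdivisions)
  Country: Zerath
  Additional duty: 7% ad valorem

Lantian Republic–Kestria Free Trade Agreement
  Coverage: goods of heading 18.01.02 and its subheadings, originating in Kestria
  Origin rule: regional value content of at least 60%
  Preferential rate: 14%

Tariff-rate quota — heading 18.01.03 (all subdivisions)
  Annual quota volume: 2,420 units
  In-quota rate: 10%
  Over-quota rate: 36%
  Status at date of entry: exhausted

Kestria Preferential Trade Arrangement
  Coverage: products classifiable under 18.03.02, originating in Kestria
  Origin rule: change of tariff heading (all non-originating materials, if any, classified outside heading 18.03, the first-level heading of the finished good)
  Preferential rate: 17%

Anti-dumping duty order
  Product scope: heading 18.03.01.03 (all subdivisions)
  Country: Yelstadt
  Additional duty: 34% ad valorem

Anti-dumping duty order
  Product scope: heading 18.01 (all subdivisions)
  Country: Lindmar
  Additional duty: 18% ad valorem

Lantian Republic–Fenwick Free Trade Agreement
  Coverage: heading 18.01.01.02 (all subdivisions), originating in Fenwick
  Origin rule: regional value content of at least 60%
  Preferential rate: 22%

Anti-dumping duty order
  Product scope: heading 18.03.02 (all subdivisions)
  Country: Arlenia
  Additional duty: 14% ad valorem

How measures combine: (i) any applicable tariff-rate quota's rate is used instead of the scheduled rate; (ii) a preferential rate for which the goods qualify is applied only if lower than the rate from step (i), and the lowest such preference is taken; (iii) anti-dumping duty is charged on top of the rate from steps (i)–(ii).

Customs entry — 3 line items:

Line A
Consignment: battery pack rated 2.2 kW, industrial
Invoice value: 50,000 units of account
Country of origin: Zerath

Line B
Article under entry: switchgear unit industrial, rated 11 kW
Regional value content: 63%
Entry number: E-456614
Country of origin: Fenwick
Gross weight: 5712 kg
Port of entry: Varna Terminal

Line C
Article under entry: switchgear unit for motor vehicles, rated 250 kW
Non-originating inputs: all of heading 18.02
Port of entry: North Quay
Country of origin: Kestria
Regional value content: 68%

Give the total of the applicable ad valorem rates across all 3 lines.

60%

Line A: battery pack → 18.03; rated 2.2 kW → 18.03.01; industrial → 18.03.01.01. Scheduled 15%. No special measure applies. → 15%.
Line B: switchgear unit → 18.01; rated 11 kW → 18.01.03; industrial → 18.01.03.03. Scheduled 22%. quota on 18.01.03 exhausted → over-quota 36%; Fenwick agreement on 18.01.01.02: 18.01.03.03 not covered. → 36%.
Line C: switchgear unit → 18.01; rated 250 kW → 18.01.02; for motor vehicles → 18.01.02.01. Scheduled 9%. Kestria agreement on 18.02.02.01: 18.01.02.01 not covered; Kestria agreement on 18.01.02: RVC ≥ 60% → 14% available; Kestria agreement on 18.03.02: 18.01.02.01 not covered; preference 14% not lower than 9% → no reduction. → 9%.
Sum: 15% + 36% + 9% = 60%.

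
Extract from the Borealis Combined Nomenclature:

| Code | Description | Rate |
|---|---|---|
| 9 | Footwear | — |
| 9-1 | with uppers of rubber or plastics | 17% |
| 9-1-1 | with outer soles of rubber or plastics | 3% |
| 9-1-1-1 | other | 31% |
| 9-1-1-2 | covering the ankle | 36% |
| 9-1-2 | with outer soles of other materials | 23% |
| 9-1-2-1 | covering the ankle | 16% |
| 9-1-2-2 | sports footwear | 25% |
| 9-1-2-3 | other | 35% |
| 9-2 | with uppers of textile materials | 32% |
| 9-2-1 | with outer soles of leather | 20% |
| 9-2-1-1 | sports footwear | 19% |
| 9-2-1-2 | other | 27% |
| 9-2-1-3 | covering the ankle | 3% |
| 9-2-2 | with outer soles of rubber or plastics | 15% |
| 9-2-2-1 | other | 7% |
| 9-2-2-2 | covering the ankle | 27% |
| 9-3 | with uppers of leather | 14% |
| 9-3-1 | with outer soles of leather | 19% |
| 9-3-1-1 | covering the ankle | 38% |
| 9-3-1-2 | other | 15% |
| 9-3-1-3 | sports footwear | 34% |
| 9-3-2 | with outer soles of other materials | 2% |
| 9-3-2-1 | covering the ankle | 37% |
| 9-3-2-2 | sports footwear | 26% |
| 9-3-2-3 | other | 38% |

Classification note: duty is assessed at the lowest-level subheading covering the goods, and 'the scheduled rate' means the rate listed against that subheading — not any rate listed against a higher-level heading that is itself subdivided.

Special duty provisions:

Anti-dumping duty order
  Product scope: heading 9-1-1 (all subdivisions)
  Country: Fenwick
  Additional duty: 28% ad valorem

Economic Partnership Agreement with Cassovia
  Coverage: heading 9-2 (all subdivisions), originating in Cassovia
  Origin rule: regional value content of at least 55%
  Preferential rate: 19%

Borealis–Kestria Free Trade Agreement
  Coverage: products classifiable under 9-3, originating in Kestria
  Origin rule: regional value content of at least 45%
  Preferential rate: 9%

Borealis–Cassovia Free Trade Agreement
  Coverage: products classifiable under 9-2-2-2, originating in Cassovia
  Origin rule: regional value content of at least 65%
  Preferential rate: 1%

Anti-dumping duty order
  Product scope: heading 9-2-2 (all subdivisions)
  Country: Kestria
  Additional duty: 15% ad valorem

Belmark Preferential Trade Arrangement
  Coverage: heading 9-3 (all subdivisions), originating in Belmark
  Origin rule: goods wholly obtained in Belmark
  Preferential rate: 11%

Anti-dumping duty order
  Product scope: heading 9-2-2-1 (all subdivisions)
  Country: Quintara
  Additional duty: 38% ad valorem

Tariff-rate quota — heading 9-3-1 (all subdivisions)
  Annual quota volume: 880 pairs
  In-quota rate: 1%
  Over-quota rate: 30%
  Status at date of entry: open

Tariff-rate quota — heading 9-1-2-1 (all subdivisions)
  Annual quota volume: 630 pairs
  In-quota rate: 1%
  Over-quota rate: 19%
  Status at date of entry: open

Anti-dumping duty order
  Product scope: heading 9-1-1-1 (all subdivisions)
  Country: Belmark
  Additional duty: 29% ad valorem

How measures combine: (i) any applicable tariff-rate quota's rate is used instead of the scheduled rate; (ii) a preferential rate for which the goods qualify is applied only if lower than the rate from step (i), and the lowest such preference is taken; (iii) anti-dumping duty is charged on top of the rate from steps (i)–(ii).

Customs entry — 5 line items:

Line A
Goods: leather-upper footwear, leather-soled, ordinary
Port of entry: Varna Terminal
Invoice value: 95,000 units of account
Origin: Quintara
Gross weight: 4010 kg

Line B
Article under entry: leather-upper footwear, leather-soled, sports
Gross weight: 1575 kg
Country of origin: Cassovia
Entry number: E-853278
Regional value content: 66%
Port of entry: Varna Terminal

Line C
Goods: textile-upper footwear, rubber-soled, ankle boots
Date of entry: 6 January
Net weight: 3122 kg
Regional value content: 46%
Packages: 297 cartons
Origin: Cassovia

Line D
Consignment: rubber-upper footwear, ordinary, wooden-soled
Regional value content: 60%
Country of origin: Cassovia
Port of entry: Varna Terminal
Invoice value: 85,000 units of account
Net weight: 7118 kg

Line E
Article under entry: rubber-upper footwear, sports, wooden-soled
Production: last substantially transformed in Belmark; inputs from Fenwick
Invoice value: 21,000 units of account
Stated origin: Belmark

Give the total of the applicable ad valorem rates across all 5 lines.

89%

Line A: leather-upper → 9-3; leather-soled → 9-3-1; ordinary → 9-3-1-2. Scheduled 15%. quota on 9-3-1 open → in-quota 1%. → 1%.
Line B: leather-upper → 9-3; leather-soled → 9-3-1; sports → 9-3-1-3. Scheduled 34%. quota on 9-3-1 open → in-quota 1%; Cassovia agreement on 9-2: 9-3-1-3 not covered; Cassovia agreement on 9-2-2-2: 9-3-1-3 not covered. → 1%.
Line C: textile-upper → 9-2; rubber-soled → 9-2-2; ankle boots → 9-2-2-2. Scheduled 27%. Cassovia agreement on 9-2: RVC < 55%; Cassovia agreement on 9-2-2-2: RVC < 65%. → 27%.
Line D: rubber-upper → 9-1; wooden-soled → 9-1-2; ordinary → 9-1-2-3. Scheduled 35%. Cassovia agreement on 9-2: 9-1-2-3 not covered; Cassovia agreement on 9-2-2-2: 9-1-2-3 not covered. → 35%.
Line E: rubber-upper → 9-1; wooden-soled → 9-1-2; sports → 9-1-2-2. Scheduled 25%. Belmark agreement on 9-3: 9-1-2-2 not covered. → 25%.
Sum: 1% + 1% + 27% + 35% + 25% = 89%.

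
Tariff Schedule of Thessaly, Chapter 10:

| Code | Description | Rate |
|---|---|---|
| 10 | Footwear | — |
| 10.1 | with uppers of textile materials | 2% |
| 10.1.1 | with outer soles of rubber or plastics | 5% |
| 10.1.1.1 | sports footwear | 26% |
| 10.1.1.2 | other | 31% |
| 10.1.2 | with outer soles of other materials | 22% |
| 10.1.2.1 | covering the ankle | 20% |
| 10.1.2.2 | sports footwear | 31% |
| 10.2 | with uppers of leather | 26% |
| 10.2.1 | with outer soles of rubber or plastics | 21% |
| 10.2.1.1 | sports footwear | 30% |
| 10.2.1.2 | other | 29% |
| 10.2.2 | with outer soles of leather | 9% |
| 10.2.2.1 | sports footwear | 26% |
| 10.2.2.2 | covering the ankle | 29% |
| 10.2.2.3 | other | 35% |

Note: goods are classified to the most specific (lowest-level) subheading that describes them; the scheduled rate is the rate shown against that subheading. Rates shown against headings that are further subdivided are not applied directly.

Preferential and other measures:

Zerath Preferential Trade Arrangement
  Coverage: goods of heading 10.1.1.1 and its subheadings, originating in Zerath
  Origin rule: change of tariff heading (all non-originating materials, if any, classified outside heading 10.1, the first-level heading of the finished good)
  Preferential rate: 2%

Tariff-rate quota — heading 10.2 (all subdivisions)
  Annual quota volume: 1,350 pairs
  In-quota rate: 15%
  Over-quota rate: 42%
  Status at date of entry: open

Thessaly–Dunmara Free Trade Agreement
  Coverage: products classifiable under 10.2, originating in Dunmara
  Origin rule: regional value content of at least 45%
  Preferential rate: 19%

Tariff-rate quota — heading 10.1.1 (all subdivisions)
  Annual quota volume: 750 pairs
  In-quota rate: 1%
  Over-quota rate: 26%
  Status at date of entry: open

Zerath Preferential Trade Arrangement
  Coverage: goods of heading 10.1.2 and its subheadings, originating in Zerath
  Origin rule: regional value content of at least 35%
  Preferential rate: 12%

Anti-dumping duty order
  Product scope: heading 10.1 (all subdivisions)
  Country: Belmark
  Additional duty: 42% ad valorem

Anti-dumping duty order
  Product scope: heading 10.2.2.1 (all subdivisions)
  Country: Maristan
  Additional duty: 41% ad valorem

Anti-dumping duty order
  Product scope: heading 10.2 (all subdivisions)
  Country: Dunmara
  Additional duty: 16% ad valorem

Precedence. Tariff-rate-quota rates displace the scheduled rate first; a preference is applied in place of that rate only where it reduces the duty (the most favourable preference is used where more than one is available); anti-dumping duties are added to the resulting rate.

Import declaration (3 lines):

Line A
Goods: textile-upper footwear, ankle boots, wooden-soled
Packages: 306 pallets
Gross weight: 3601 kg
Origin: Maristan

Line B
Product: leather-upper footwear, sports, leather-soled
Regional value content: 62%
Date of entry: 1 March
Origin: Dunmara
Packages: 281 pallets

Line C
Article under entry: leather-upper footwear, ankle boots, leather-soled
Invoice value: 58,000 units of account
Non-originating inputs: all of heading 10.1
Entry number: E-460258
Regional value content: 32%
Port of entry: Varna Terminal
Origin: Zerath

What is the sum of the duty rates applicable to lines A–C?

66%

Line A: textile-upper → 10.1; wooden-soled → 10.1.2; ankle boots → 10.1.2.1. Scheduled 20%. No special measure applies. → 20%.
Line B: leather-upper → 10.2; leather-soled → 10.2.2; sports → 10.2.2.1. Scheduled 26%. quota on 10.2 open → in-quota 15%; Dunmara agreement on 10.2: RVC ≥ 45% → 19% available; preference 19% not lower than 15% → no reduction; anti-dumping (Dunmara, 10.2): +16%; total 15% + 16% = 31%. → 31%.
Line C: leather-upper → 10.2; leather-soled → 10.2.2; ankle boots → 10.2.2.2. Scheduled 29%. quota on 10.2 open → in-quota 15%; Zerath agreement on 10.1.1.1: 10.2.2.2 not covered; Zerath agreement on 10.1.2: 10.2.2.2 not covered. → 15%.
Sum: 20% + 31% + 15% = 66%.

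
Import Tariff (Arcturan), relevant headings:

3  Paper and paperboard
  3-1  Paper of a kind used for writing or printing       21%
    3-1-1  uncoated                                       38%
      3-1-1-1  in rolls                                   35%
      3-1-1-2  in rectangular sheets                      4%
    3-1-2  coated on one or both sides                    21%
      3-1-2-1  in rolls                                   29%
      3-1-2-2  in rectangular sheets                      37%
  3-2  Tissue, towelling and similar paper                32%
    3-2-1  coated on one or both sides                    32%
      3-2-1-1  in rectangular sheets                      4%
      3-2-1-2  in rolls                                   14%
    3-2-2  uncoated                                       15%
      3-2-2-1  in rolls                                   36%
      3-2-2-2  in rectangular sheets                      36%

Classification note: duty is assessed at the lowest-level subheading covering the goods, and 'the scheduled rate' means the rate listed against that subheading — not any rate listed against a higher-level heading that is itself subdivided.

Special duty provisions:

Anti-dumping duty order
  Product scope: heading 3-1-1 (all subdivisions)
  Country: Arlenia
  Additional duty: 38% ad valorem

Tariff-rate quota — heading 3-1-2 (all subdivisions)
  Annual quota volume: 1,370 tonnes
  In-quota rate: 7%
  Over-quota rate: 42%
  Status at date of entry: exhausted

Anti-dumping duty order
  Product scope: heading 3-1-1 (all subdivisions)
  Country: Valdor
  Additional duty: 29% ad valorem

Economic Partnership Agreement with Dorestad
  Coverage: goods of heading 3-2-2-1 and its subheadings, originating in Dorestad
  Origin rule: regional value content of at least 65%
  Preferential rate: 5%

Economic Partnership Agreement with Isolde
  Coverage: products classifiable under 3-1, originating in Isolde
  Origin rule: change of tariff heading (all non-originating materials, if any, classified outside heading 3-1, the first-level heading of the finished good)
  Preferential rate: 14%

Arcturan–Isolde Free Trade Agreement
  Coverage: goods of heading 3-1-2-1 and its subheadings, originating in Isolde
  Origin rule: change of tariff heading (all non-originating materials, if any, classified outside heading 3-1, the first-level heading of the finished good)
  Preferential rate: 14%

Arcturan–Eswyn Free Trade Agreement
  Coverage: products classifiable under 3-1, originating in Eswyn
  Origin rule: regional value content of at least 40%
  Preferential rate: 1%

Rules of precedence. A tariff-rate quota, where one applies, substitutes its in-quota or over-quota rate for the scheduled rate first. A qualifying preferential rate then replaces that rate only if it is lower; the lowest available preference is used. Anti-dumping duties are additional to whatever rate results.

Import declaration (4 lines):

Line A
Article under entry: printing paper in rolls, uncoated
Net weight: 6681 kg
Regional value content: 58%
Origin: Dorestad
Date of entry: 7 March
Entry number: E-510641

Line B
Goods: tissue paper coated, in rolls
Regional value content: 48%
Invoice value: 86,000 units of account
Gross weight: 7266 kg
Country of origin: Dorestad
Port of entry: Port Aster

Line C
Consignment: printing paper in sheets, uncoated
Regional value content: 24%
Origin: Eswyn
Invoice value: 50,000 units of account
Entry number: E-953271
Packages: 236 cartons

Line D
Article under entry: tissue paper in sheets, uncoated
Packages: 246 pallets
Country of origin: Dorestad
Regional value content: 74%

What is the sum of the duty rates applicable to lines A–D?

Line A: printing paper → 3-1; uncoated → 3-1-1; in rolls → 3-1-1-1. Scheduled 35%. Dorestad agreement on 3-2-2-1: 3-1-1-1 not covered. → 35%.
Line B: tissue paper → 3-2; coated → 3-2-1; in rolls → 3-2-1-2. Scheduled 14%. Dorestad agreement on 3-2-2-1: 3-2-1-2 not covered. → 14%.
Line C: printing paper → 3-1; uncoated → 3-1-1; in sheets → 3-1-1-2. Scheduled 4%. Eswyn agreement on 3-1: RVC < 40%. → 4%.
Line D: tissue paper → 3-2; uncoated → 3-2-2; in sheets → 3-2-2-2. Scheduled 36%. Dorestad agreement on 3-2-2-1: 3-2-2-2 not covered. → 36%.
Sum: 35% + 14% + 4% + 36% = 89%.

89%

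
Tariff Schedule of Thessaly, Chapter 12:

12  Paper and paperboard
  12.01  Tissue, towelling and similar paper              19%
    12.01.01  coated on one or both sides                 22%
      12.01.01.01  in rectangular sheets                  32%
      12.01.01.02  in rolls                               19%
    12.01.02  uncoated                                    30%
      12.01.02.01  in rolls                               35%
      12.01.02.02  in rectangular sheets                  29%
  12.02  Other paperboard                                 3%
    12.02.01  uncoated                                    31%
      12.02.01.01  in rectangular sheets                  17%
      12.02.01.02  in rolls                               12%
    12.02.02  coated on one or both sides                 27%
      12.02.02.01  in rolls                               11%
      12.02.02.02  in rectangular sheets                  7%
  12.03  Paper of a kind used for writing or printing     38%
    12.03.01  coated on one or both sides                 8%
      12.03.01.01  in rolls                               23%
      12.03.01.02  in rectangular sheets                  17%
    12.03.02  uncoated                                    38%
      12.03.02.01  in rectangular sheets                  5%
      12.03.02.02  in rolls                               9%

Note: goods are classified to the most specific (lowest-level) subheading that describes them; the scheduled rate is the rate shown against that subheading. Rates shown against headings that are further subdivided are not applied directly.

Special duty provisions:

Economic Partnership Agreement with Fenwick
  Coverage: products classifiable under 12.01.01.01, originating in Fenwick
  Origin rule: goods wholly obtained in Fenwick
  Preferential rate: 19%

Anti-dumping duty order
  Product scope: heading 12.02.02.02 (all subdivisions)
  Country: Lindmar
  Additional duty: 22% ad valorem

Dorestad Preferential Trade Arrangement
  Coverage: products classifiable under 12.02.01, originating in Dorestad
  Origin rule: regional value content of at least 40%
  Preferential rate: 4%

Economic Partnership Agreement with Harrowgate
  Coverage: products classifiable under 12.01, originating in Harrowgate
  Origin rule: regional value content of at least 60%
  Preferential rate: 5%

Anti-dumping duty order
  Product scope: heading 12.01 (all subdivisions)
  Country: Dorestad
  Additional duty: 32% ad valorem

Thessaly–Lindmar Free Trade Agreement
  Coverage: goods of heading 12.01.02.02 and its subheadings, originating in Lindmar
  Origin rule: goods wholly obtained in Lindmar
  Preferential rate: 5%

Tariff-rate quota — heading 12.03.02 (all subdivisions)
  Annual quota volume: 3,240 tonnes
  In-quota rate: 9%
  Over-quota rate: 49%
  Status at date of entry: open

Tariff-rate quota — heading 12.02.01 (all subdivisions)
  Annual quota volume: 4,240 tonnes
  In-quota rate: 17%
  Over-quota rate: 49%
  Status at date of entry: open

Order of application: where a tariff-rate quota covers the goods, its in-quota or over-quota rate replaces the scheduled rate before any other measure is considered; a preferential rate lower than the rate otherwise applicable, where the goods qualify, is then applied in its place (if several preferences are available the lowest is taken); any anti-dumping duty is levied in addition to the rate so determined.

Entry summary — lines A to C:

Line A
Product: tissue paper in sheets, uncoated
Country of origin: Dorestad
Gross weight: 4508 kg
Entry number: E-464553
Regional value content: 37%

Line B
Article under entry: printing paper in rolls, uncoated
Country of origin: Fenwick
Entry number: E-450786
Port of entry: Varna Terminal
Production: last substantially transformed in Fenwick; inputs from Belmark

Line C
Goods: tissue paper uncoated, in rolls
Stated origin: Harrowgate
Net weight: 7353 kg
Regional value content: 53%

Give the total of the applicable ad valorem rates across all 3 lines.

105%

Line A: tissue paper → 12.01; uncoated → 12.01.02; in sheets → 12.01.02.02. Scheduled 29%. Dorestad agreement on 12.02.01: 12.01.02.02 not covered; anti-dumping (Dorestad, 12.01): +32%; total 29% + 32% = 61%. → 61%.
Line B: printing paper → 12.03; uncoated → 12.03.02; in rolls → 12.03.02.02. Scheduled 9%. quota on 12.03.02 open → in-quota 9%; Fenwick agreement on 12.01.01.01: 12.03.02.02 not covered. → 9%.
Line C: tissue paper → 12.01; uncoated → 12.01.02; in rolls → 12.01.02.01. Scheduled 35%. Harrowgate agreement on 12.01: RVC < 60%. → 35%.
Sum: 61% + 9% + 35% = 105%.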